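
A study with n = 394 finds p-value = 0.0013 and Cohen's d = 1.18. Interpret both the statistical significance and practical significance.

Statistically significant (p = 0.0013 < 0.05). Cohen's d = 1.18 indicates a large effect size. Both statistical and practical significance should be considered.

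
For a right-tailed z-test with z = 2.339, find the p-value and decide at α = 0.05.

p = P(Z > 2.339) = 1 - Φ(2.339) ≈ 0.0097. Since p < 0.05, reject H₀ (significant) at α = 0.05.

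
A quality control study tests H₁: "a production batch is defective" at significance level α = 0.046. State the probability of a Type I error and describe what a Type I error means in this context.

P(Type I error) = α = 0.046. A Type I error is rejecting H₀ when H₀ is actually true (false positive) — here, concluding that a production batch is defective when in fact this is not the case. Consequence: scrapping a good batch — wasted material and cost for no reason.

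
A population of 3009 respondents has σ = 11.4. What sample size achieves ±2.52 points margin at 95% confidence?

Without FPC: n₀ = (1.96×11.4/2.52)² = 78.618. With FPC: n = n₀N/(n₀+N-1) = 76.6 → n = 77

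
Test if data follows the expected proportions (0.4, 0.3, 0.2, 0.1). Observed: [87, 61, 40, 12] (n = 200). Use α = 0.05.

Expected: [80.0, 60.0, 40.0, 20.0]. χ² = 3.829. df = 3, critical = 7.815. Fail to reject H₀.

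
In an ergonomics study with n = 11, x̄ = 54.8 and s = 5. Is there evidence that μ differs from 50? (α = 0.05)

t = (x̄ - μ₀)/(s/√n) = (54.8 - 50)/(5/√11) = 3.184. df = 10, critical t = ±2.228. Reject H₀.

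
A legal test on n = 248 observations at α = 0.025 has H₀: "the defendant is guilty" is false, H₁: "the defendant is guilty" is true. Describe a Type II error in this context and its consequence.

Type II error: failing to reject H₀ when it is false — concluding that the defendant is guilty is not supported when in fact it is. Consequence: acquitting a guilty person.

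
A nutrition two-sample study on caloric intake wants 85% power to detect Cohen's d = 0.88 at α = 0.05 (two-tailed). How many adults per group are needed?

z_{α/2} = 1.96, z_β = Φ⁻¹(0.85) = 1.036. For large effect (d = 0.88): n per group = 2(z_{α/2} + z_β)²/d² = 2(1.96 + 1.036)²/0.88² = 23.2 → 24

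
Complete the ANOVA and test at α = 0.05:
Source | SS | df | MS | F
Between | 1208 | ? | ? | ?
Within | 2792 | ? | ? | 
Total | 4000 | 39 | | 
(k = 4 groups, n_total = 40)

df_between = 3, df_within = 36. MS_between = 402.67, MS_within = 77.56. F = 5.192, F_crit ≈ 2.866. Reject H₀.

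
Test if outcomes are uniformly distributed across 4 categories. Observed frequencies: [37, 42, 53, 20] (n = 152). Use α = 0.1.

Expected = 38 each. χ² = Σ(O-E)²/E = 14.895. df = 3, critical value = 6.251. Reject H₀.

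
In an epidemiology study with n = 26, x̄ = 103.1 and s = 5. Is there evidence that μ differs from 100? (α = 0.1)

t = (x̄ - μ₀)/(s/√n) = (103.1 - 100)/(5/√26) = 3.161. df = 25, critical t = ±1.708. Reject H₀.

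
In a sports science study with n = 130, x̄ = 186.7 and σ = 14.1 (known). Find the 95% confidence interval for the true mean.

CI = x̄ ± z*(σ/√n) = 186.7 ± 1.96(14.1/√130) = 186.7 ± 2.42 = (184.28, 189.12)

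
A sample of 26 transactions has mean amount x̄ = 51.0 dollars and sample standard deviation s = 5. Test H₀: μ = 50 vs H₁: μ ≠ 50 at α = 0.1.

t = (x̄ - μ₀)/(s/√n) = (51.0 - 50)/(5/√26) = 1.02. df = 25, critical t = ±1.708. Fail to reject H₀.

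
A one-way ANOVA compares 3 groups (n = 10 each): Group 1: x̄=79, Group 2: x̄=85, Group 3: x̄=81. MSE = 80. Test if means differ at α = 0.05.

Grand mean = 81.67. SS_between = 186.67, MS_between = 93.33. F = 1.167, F_crit ≈ 3.354. Fail to reject H₀.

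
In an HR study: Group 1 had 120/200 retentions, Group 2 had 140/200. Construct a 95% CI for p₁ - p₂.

p̂₁ = 0.6, p̂₂ = 0.7. Difference = -0.1. CI = (-0.193, -0.007)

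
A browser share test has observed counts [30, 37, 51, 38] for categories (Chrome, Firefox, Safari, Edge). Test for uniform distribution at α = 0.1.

Expected = 39 each. χ² = Σ(O-E)²/E = 5.897. df = 3, critical value = 6.251. Fail to reject H₀.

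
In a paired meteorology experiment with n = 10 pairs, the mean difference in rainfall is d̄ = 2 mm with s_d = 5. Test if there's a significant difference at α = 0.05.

t = d̄/(s_d/√n) = 2/(5/√10) = 1.265. df = 9, critical t = ±2.262. Fail to reject H₀.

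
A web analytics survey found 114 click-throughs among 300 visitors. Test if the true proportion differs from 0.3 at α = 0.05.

p̂ = 0.38, p₀ = 0.3. z = (p̂ - p₀)/√(p₀(1-p₀)/n) = 3.024. Critical: ±1.96. Reject H₀.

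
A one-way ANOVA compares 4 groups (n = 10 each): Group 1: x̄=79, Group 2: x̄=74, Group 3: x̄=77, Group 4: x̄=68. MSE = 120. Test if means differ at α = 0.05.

Grand mean = 74.5. SS_between = 690.0, MS_between = 230.0. F = 1.917, F_crit ≈ 2.866. Fail to reject H₀.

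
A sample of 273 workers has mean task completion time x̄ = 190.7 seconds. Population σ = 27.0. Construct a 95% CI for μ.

CI = x̄ ± z*(σ/√n) = 190.7 ± 1.96(27.0/√273) = 190.7 ± 3.2 = (187.5, 193.9)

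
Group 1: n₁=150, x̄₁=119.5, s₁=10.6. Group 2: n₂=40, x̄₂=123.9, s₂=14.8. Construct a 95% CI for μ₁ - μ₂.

Difference = -4.4. SE = √(10.6²/150 + 14.8²/40) = 2.495. CI = (-9.29, 0.49)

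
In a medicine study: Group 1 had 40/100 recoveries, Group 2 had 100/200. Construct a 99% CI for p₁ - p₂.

p̂₁ = 0.4, p̂₂ = 0.5. Difference = -0.1. CI = (-0.256, 0.056)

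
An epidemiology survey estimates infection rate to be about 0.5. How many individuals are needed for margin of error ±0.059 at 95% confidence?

n = z²p(1-p)/E² = 1.96²×0.5×0.5/0.059² = 275.9 → n = 276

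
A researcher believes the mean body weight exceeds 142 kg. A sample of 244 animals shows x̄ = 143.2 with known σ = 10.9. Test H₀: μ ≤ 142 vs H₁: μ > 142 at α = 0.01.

z = 1.72. Critical value: 2.33. Fail to reject H₀.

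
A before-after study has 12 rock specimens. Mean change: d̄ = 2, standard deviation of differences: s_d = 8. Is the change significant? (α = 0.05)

t = d̄/(s_d/√n) = 2/(8/√12) = 0.866. df = 11, critical t = ±2.201. Fail to reject H₀.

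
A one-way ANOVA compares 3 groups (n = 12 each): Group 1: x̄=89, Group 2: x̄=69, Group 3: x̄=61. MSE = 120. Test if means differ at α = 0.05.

Grand mean = 73.0. SS_between = 4992.0, MS_between = 2496.0. F = 20.8, F_crit ≈ 3.285. Reject H₀.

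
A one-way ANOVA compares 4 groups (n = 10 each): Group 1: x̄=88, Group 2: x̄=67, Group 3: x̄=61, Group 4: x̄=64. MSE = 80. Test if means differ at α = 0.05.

Grand mean = 70.0. SS_between = 4500.0, MS_between = 1500.0. F = 18.75, F_crit ≈ 2.866. Reject H₀.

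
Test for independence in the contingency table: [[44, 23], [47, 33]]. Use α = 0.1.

χ² = 0.741. df = 1, critical = 2.706. Fail to reject H₀. No evidence of dependence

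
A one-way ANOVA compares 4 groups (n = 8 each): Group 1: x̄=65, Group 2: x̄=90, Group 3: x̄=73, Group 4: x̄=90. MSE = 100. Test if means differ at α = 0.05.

Grand mean = 79.5. SS_between = 3784.0, MS_between = 1261.33. F = 12.613, F_crit ≈ 2.947. Reject H₀.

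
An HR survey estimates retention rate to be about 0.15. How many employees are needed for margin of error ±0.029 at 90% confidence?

n = z²p(1-p)/E² = 1.645²×0.15×0.85/0.029² = 410.2 → n = 411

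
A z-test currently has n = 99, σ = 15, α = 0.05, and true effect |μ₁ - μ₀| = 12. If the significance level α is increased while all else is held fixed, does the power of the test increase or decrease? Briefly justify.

Power increases: a larger α lowers the critical value, so more of the H₁ sampling distribution falls in the rejection region.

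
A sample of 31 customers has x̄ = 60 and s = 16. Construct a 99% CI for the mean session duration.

CI = x̄ ± t*(s/√n) = 60 ± 2.75(16/√31) = (52.1, 67.9)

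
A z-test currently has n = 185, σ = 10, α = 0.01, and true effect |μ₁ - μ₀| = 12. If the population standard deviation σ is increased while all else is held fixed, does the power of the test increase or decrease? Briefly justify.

Power decreases: a larger σ inflates the standard error σ/√n, pulling the sampling distribution under H₁ back toward the critical value.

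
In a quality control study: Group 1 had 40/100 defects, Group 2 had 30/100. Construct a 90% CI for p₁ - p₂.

p̂₁ = 0.4, p̂₂ = 0.3. Difference = 0.1. CI = (-0.01, 0.21)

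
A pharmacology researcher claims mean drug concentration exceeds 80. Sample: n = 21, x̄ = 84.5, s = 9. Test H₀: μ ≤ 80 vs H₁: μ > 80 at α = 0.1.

t = (84.5 - 80)/(9/√21) = 2.291, df = 20. Critical t = 1.325. Reject H₀.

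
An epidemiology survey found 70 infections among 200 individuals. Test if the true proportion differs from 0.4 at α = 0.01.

p̂ = 0.35, p₀ = 0.4. z = (p̂ - p₀)/√(p₀(1-p₀)/n) = -1.443. Critical: ±2.576. Fail to reject H₀.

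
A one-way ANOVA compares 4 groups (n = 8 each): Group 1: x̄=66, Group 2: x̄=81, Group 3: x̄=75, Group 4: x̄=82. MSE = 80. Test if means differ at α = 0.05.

Grand mean = 76.0. SS_between = 1296.0, MS_between = 432.0. F = 5.4, F_crit ≈ 2.947. Reject H₀.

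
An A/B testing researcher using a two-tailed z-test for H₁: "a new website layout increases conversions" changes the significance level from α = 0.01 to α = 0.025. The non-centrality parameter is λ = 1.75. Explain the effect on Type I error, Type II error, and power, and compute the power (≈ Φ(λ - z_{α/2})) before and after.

Increasing α from 0.01 to 0.025:
• Type I error rate increases (α is the Type I rate by definition).
• Critical value moves from z_{α/2} = 2.576 to 2.241, so power = Φ(λ - z_{α/2}) goes from Φ(1.75 - 2.576) = 0.204 to Φ(1.75 - 2.241) = 0.312.
• Type II error rate β = 1 - power therefore decreases (0.796 → 0.688).
Appropriate when false negatives are costly — here, discarding a layout that would have improved conversions — lost revenue.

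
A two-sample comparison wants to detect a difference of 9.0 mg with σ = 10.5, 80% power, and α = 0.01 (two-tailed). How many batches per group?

n per group = 2(z_α/2 + z_β)²σ²/d² = 2×(2.576 + 0.84)²×10.5²/9.0² = 31.8 → n = 32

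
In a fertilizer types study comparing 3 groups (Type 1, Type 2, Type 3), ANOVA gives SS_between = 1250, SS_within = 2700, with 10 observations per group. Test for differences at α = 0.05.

df_between = 2, df_within = 27. F = MS_between/MS_within = 625.0/100.0 = 6.25. F_crit ≈ 3.354. Reject H₀. At least one mean differs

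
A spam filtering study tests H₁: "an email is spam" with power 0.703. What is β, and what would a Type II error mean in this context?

β = 1 - power = 1 - 0.703 = 0.297. A Type II error is failing to reject H₀ when H₀ is false (false negative) — here, failing to conclude that an email is spam when in fact it is true. Consequence: a spam email lands in the inbox.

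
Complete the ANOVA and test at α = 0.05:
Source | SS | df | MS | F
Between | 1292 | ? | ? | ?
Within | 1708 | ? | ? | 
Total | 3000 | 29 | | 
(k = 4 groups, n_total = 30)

df_between = 3, df_within = 26. MS_between = 430.67, MS_within = 65.69. F = 6.556, F_crit ≈ 2.975. Reject H₀.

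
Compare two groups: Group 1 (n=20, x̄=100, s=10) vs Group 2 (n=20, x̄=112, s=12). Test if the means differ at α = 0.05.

Pooled sp = 11.05. t = -3.436, df = 38. Critical t = ±2.024. Reject H₀.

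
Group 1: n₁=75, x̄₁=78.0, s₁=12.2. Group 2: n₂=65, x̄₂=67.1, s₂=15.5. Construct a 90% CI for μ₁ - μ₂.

Difference = 10.9. SE = √(12.2²/75 + 15.5²/65) = 2.383. CI = (6.98, 14.82)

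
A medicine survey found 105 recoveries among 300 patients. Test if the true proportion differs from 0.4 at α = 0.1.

p̂ = 0.35, p₀ = 0.4. z = (p̂ - p₀)/√(p₀(1-p₀)/n) = -1.768. Critical: ±1.645. Reject H₀.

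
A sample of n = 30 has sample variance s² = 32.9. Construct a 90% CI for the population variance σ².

df = 29. χ²_{0.05} = 42.557, χ²_{0.95} = 17.708. CI for σ² = ((n-1)s²/χ²_{α/2}, (n-1)s²/χ²_{1-α/2}) = (29·32.9/42.557, 29·32.9/17.708) = (22.42, 53.88)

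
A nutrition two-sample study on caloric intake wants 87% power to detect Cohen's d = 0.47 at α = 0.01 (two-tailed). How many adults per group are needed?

z_{α/2} = 2.576, z_β = Φ⁻¹(0.87) = 1.126. For small effect (d = 0.47): n per group = 2(z_{α/2} + z_β)²/d² = 2(2.576 + 1.126)²/0.47² = 124.1 → 125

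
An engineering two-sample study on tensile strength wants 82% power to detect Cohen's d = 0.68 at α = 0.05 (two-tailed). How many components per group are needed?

z_{α/2} = 1.96, z_β = Φ⁻¹(0.82) = 0.915. For medium effect (d = 0.68): n per group = 2(z_{α/2} + z_β)²/d² = 2(1.96 + 0.915)²/0.68² = 35.8 → 36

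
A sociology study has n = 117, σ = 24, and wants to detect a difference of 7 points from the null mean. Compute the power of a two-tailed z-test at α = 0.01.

SE = σ/√n = 24/√117 = 2.219. Non-centrality λ = d/SE = 7/2.219 = 3.155. Power ≈ Φ(λ - z_{α/2}) = Φ(3.155 - 2.576) = Φ(0.579) = 0.719.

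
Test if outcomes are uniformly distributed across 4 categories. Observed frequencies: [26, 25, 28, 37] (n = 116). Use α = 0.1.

Expected = 29 each. χ² = Σ(O-E)²/E = 3.103. df = 3, critical value = 6.251. Fail to reject H₀.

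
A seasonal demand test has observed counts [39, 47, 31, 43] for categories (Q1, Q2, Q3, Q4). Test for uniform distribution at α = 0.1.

Expected = 40 each. χ² = Σ(O-E)²/E = 3.5. df = 3, critical value = 6.251. Fail to reject H₀.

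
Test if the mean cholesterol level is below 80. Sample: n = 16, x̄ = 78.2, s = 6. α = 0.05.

t = (78.2 - 80)/(6/√16) = -1.2, df = 15. Critical t = -1.753. Fail to reject H₀.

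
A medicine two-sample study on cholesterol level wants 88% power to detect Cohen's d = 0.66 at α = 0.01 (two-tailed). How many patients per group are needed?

z_{α/2} = 2.576, z_β = Φ⁻¹(0.88) = 1.175. For medium effect (d = 0.66): n per group = 2(z_{α/2} + z_β)²/d² = 2(2.576 + 1.175)²/0.66² = 64.6 → 65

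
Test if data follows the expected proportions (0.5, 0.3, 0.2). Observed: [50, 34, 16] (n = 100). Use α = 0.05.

Expected: [50.0, 30.0, 20.0]. χ² = 1.333. df = 2, critical = 5.991. Fail to reject H₀.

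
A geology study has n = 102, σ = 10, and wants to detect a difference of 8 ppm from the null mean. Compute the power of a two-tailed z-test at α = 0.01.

SE = σ/√n = 10/√102 = 0.99. Non-centrality λ = d/SE = 8/0.99 = 8.08. Power ≈ Φ(λ - z_{α/2}) = Φ(8.08 - 2.576) = Φ(5.504) = 1.0.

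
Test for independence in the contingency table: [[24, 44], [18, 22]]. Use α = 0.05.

χ² = 0.998. df = 1, critical = 3.841. Fail to reject H₀. No evidence of dependence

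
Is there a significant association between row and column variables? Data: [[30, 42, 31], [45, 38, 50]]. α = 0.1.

χ² = 3.906. df = 2, critical = 4.605. Fail to reject H₀. No evidence of dependence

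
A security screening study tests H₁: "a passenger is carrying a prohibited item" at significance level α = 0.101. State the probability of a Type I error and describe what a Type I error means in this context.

P(Type I error) = α = 0.101. A Type I error is rejecting H₀ when H₀ is actually true (false positive) — here, concluding that a passenger is carrying a prohibited item when in fact this is not the case. Consequence: detaining an innocent passenger — delay and inconvenience.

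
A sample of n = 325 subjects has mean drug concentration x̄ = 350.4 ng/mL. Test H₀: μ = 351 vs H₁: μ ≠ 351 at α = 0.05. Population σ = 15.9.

z = (x̄ - μ₀)/(σ/√n) = (350.4 - 351)/(15.9/√325) = -0.68. Critical value: ±1.96. Since |-0.68| ≤ 1.96, Fail to reject H₀.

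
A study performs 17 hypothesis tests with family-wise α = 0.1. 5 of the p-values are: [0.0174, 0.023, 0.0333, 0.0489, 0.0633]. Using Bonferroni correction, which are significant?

Bonferroni α = 0.1/17 = 0.00588. None of the given p-values are significant.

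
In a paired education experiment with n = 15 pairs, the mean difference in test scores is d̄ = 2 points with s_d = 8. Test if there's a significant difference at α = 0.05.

t = d̄/(s_d/√n) = 2/(8/√15) = 0.968. df = 14, critical t = ±2.145. Fail to reject H₀.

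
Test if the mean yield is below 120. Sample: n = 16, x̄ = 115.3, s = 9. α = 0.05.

t = (115.3 - 120)/(9/√16) = -2.089, df = 15. Critical t = -1.753. Reject H₀.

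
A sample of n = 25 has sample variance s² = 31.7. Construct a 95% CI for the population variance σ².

df = 24. χ²_{0.025} = 39.364, χ²_{0.975} = 12.401. CI for σ² = ((n-1)s²/χ²_{α/2}, (n-1)s²/χ²_{1-α/2}) = (24·31.7/39.364, 24·31.7/12.401) = (19.33, 61.35)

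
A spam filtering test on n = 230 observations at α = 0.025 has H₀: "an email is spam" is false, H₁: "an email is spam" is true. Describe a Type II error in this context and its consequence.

Type II error: failing to reject H₀ when it is false — concluding that an email is spam is not supported when in fact it is. Consequence: a spam email lands in the inbox.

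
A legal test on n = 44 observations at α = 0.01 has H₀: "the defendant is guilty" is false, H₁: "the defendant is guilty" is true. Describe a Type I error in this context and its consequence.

Type I error: rejecting H₀ when it is true — concluding that the defendant is guilty when in fact it is not. Consequence: convicting an innocent person.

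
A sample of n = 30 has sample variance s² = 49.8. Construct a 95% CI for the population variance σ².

df = 29. χ²_{0.025} = 45.722, χ²_{0.975} = 16.047. CI for σ² = ((n-1)s²/χ²_{α/2}, (n-1)s²/χ²_{1-α/2}) = (29·49.8/45.722, 29·49.8/16.047) = (31.59, 90.0)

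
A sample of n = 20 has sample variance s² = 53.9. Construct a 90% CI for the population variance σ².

df = 19. χ²_{0.05} = 30.144, χ²_{0.95} = 10.117. CI for σ² = ((n-1)s²/χ²_{α/2}, (n-1)s²/χ²_{1-α/2}) = (19·53.9/30.144, 19·53.9/10.117) = (33.97, 101.23)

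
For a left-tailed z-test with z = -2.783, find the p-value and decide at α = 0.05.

p = P(Z < -2.783) = Φ(-2.783) ≈ 0.0027. Since p < 0.05, reject H₀ (significant) at α = 0.05.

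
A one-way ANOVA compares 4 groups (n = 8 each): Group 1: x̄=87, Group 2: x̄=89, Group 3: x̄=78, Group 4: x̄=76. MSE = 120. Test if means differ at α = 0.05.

Grand mean = 82.5. SS_between = 1000.0, MS_between = 333.33. F = 2.778, F_crit ≈ 2.947. Fail to reject H₀.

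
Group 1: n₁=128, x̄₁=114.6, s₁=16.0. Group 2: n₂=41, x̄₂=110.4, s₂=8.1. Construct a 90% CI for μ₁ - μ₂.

Difference = 4.2. SE = √(16.0²/128 + 8.1²/41) = 1.897. CI = (1.08, 7.32)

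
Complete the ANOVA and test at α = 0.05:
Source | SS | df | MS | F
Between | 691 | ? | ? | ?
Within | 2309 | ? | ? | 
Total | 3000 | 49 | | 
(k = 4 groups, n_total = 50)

df_between = 3, df_within = 46. MS_between = 230.33, MS_within = 50.2. F = 4.589, F_crit ≈ 2.807. Reject H₀.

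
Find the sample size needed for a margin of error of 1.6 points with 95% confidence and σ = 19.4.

n = (z*σ/E)² = (1.96×19.4/1.6)² = 564.8 → n = 565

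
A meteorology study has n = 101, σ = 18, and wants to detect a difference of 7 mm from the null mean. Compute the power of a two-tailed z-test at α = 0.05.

SE = σ/√n = 18/√101 = 1.791. Non-centrality λ = d/SE = 7/1.791 = 3.908. Power ≈ Φ(λ - z_{α/2}) = Φ(3.908 - 1.96) = Φ(1.948) = 0.974.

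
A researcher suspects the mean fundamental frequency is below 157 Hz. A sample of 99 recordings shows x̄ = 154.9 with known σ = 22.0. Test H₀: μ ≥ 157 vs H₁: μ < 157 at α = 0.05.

z = -0.95. Critical value: -1.645. Fail to reject H₀.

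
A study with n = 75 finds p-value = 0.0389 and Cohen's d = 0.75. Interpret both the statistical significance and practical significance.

Statistically significant (p = 0.0389 < 0.05). Cohen's d = 0.75 indicates a medium effect size. Both statistical and practical significance should be considered.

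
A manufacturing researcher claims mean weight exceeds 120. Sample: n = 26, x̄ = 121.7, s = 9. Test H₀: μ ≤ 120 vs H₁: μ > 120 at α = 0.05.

t = (121.7 - 120)/(9/√26) = 0.963, df = 25. Critical t = 1.708. Fail to reject H₀.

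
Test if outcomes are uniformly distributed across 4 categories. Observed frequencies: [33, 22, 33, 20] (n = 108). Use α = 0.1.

Expected = 27 each. χ² = Σ(O-E)²/E = 5.407. df = 3, critical value = 6.251. Fail to reject H₀.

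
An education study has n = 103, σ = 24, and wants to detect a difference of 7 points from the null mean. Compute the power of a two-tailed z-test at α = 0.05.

SE = σ/√n = 24/√103 = 2.365. Non-centrality λ = d/SE = 7/2.365 = 2.96. Power ≈ Φ(λ - z_{α/2}) = Φ(2.96 - 1.96) = Φ(1.0) = 0.841.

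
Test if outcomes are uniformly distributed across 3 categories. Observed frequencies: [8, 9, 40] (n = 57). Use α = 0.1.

Expected = 19 each. χ² = Σ(O-E)²/E = 34.842. df = 2, critical value = 4.605. Reject H₀.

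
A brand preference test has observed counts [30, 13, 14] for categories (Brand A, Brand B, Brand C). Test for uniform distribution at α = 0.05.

Expected = 19 each. χ² = Σ(O-E)²/E = 9.579. df = 2, critical value = 5.991. Reject H₀.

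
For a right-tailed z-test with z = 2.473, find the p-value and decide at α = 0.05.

p = P(Z > 2.473) = 1 - Φ(2.473) ≈ 0.0067. Since p < 0.05, reject H₀ (significant) at α = 0.05.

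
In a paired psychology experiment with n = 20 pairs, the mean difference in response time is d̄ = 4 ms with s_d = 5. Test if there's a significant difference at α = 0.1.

t = d̄/(s_d/√n) = 4/(5/√20) = 3.578. df = 19, critical t = ±1.729. Reject H₀.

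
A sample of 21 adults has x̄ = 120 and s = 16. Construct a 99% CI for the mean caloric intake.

CI = x̄ ± t*(s/√n) = 120 ± 2.845(16/√21) = (110.07, 129.93)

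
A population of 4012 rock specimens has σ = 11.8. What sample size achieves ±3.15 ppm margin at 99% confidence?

Without FPC: n₀ = (2.576×11.8/3.15)² = 93.118. With FPC: n = n₀N/(n₀+N-1) = 91.03 → n = 92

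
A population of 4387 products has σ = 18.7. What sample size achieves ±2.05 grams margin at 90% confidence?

Without FPC: n₀ = (1.645×18.7/2.05)² = 225.168. With FPC: n = n₀N/(n₀+N-1) = 214.2 → n = 215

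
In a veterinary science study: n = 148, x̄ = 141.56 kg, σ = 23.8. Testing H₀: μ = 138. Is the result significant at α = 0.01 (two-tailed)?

z = (141.56 - 138)/(23.8/√148) = 1.82. Since |z| ≤ 2.576, not significant at α = 0.01.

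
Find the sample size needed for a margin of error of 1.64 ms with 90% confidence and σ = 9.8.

n = (z*σ/E)² = (1.645×9.8/1.64)² = 96.6 → n = 97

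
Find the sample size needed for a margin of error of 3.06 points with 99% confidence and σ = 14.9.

n = (z*σ/E)² = (2.576×14.9/3.06)² = 157.3 → n = 158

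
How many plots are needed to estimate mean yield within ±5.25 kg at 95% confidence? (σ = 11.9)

n = (z*σ/E)² = (1.96×11.9/5.25)² = 19.7 → n = 20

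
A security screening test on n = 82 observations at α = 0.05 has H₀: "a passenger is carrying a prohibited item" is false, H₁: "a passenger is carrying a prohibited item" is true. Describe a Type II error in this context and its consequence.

Type II error: failing to reject H₀ when it is false — concluding that a passenger is carrying a prohibited item is not supported when in fact it is. Consequence: letting a prohibited item through — security breach.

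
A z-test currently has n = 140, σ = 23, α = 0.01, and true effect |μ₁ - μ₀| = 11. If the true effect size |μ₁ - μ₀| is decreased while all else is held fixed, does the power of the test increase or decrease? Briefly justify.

Power decreases: a smaller true effect decreases the non-centrality λ = |μ₁ - μ₀|/(σ/√n).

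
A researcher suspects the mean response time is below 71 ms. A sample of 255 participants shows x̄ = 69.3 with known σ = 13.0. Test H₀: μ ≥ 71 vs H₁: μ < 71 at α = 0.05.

z = -2.088. Critical value: -1.645. Reject H₀.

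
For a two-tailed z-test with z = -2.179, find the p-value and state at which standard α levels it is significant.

p = 2·P(Z > |-2.179|) = 2·(1 - Φ(2.179)) ≈ 0.0293. Significant at α = 0.1; Significant at α = 0.05.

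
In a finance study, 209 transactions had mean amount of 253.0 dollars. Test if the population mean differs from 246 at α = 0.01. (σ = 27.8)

z = (x̄ - μ₀)/(σ/√n) = (253.0 - 246)/(27.8/√209) = 3.64. Critical value: ±2.576. Since |3.64| > 2.576, Reject H₀.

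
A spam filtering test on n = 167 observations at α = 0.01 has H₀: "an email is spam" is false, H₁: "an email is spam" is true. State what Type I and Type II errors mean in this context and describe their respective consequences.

Type I (false positive): concluding that an email is spam when it is not — a legitimate email is sent to the spam folder and the user misses it. Type II (false negative): failing to conclude that an email is spam when it is — a spam email lands in the inbox. Which is costlier depends on domain priorities and is a judgement call rather than a statistical fact.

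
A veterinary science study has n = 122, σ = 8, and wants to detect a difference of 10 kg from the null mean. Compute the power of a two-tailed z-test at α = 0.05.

SE = σ/√n = 8/√122 = 0.724. Non-centrality λ = d/SE = 10/0.724 = 13.807. Power ≈ Φ(λ - z_{α/2}) = Φ(13.807 - 1.96) = Φ(11.847) = 1.0.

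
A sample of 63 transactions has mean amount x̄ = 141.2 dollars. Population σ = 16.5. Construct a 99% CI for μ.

CI = x̄ ± z*(σ/√n) = 141.2 ± 2.576(16.5/√63) = 141.2 ± 5.36 = (135.84, 146.56)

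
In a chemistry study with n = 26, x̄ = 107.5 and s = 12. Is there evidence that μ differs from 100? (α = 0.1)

t = (x̄ - μ₀)/(s/√n) = (107.5 - 100)/(12/√26) = 3.187. df = 25, critical t = ±1.708. Reject H₀.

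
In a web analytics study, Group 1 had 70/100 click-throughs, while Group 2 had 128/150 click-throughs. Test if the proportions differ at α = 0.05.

p̂₁ = 0.7, p̂₂ = 0.853, pooled p̂ = 0.792. z = -2.926. Critical: ±1.96. Reject H₀.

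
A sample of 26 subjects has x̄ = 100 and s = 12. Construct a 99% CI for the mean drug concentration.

CI = x̄ ± t*(s/√n) = 100 ± 2.787(12/√26) = (93.44, 106.56)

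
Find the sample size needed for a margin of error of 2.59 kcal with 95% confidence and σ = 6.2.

n = (z*σ/E)² = (1.96×6.2/2.59)² = 22.01 → n = 23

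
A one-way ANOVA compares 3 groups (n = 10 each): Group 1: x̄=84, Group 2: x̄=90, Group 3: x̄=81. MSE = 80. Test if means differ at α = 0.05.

Grand mean = 85.0. SS_between = 420.0, MS_between = 210.0. F = 2.625, F_crit ≈ 3.354. Fail to reject H₀.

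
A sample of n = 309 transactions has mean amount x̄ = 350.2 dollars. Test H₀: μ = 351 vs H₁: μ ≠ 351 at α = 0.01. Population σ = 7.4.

z = (x̄ - μ₀)/(σ/√n) = (350.2 - 351)/(7.4/√309) = -1.9. Critical value: ±2.576. Since |-1.9| ≤ 2.576, Fail to reject H₀.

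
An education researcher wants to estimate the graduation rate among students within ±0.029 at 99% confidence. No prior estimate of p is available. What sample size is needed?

Conservative approach: use p = 0.5 (maximizes p(1-p) = 0.25). n = z²(0.25)/E² = 2.576²×0.25/0.029² = 1972.6 → n = 1973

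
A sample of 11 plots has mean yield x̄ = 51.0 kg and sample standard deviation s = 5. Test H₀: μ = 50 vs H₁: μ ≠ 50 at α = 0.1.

t = (x̄ - μ₀)/(s/√n) = (51.0 - 50)/(5/√11) = 0.663. df = 10, critical t = ±1.812. Fail to reject H₀.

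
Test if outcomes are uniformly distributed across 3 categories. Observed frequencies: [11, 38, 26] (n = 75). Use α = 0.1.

Expected = 25 each. χ² = Σ(O-E)²/E = 14.64. df = 2, critical value = 4.605. Reject H₀.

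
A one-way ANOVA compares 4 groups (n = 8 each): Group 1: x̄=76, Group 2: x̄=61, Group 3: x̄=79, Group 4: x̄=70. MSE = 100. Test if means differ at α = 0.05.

Grand mean = 71.5. SS_between = 1512.0, MS_between = 504.0. F = 5.04, F_crit ≈ 2.947. Reject H₀.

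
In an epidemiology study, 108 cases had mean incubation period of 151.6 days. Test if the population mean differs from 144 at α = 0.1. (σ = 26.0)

z = (x̄ - μ₀)/(σ/√n) = (151.6 - 144)/(26.0/√108) = 3.038. Critical value: ±1.645. Since |3.038| > 1.645, Reject H₀.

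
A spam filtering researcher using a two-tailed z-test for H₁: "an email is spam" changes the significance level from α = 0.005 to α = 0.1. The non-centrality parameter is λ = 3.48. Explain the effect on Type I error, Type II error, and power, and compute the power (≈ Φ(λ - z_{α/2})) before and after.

Increasing α from 0.005 to 0.1:
• Type I error rate increases (α is the Type I rate by definition).
• Critical value moves from z_{α/2} = 2.807 to 1.645, so power = Φ(λ - z_{α/2}) goes from Φ(3.48 - 2.807) = 0.75 to Φ(3.48 - 1.645) = 0.967.
• Type II error rate β = 1 - power therefore decreases (0.25 → 0.033).
Appropriate when false negatives are costly — here, a spam email lands in the inbox.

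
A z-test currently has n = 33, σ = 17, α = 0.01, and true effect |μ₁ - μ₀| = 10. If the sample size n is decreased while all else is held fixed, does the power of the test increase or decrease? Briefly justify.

Power decreases: a smaller n inflates the standard error σ/√n, pulling the sampling distribution under H₁ back toward the critical value.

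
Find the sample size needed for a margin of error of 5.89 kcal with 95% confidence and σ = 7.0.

n = (z*σ/E)² = (1.96×7.0/5.89)² = 5.4 → n = 6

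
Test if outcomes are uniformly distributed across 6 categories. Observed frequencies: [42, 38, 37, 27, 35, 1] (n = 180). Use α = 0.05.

Expected = 30 each. χ² = Σ(O-E)²/E = 37.733. df = 5, critical value = 11.07. Reject H₀.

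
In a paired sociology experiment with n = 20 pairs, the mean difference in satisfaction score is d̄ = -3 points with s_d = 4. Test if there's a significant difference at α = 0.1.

t = d̄/(s_d/√n) = -3/(4/√20) = -3.354. df = 19, critical t = ±1.729. Reject H₀.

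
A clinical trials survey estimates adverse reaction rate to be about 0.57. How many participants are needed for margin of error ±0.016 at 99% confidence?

n = z²p(1-p)/E² = 2.576²×0.57×0.43/0.016² = 6353.2 → n = 6354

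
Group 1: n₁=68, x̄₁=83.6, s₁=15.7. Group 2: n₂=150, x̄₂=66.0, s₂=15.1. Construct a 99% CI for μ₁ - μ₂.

Difference = 17.6. SE = √(15.7²/68 + 15.1²/150) = 2.268. CI = (11.76, 23.44)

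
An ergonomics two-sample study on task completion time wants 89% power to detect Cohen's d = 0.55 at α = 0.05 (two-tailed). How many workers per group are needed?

z_{α/2} = 1.96, z_β = Φ⁻¹(0.89) = 1.227. For medium effect (d = 0.55): n per group = 2(z_{α/2} + z_β)²/d² = 2(1.96 + 1.227)²/0.55² = 67.2 → 68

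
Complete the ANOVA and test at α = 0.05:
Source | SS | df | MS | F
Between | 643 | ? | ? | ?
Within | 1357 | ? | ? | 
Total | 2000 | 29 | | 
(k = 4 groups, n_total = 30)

df_between = 3, df_within = 26. MS_between = 214.33, MS_within = 52.19. F = 4.107, F_crit ≈ 2.975. Reject H₀.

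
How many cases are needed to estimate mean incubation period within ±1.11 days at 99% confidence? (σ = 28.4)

n = (z*σ/E)² = (2.576×28.4/1.11)² = 4343.9 → n = 4344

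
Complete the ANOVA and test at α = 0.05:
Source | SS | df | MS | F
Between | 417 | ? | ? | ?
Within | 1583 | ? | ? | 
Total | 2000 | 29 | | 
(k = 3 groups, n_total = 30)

df_between = 2, df_within = 27. MS_between = 208.5, MS_within = 58.63. F = 3.556, F_crit ≈ 3.354. Reject H₀.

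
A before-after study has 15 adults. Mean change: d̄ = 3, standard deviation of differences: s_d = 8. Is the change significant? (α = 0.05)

t = d̄/(s_d/√n) = 3/(8/√15) = 1.452. df = 14, critical t = ±2.145. Fail to reject H₀.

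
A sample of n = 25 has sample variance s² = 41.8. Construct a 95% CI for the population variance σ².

df = 24. χ²_{0.025} = 39.364, χ²_{0.975} = 12.401. CI for σ² = ((n-1)s²/χ²_{α/2}, (n-1)s²/χ²_{1-α/2}) = (24·41.8/39.364, 24·41.8/12.401) = (25.49, 80.9)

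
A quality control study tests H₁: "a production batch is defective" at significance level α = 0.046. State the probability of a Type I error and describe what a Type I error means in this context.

P(Type I error) = α = 0.046. A Type I error is rejecting H₀ when H₀ is actually true (false positive) — here, concluding that a production batch is defective when in fact this is not the case. Consequence: scrapping a good batch — wasted material and cost for no reason.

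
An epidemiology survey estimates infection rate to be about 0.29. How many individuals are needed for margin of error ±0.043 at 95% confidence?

n = z²p(1-p)/E² = 1.96²×0.29×0.71/0.043² = 427.8 → n = 428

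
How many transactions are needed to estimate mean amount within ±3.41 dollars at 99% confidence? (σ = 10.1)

n = (z*σ/E)² = (2.576×10.1/3.41)² = 58.2 → n = 59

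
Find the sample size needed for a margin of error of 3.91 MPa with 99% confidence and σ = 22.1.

n = (z*σ/E)² = (2.576×22.1/3.91)² = 212.0 → n = 212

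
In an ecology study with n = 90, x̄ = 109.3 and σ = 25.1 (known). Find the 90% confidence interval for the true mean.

CI = x̄ ± z*(σ/√n) = 109.3 ± 1.645(25.1/√90) = 109.3 ± 4.35 = (104.95, 113.65)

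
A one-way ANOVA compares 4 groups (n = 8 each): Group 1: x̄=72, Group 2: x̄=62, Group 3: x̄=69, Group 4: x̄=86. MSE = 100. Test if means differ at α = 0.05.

Grand mean = 72.25. SS_between = 2438.0, MS_between = 812.67. F = 8.127, F_crit ≈ 2.947. Reject H₀.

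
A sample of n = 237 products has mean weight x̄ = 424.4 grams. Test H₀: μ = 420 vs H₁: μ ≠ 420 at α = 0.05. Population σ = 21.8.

z = (x̄ - μ₀)/(σ/√n) = (424.4 - 420)/(21.8/√237) = 3.107. Critical value: ±1.96. Since |3.107| > 1.96, Reject H₀.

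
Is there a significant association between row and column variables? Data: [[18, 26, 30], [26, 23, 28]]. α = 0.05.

χ² = 1.648. df = 2, critical = 5.991. Fail to reject H₀. No evidence of dependence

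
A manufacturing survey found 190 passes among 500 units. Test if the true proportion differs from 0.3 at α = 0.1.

p̂ = 0.38, p₀ = 0.3. z = (p̂ - p₀)/√(p₀(1-p₀)/n) = 3.904. Critical: ±1.645. Reject H₀.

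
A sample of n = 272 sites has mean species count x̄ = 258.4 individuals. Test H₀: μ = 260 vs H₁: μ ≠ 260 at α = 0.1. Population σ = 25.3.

z = (x̄ - μ₀)/(σ/√n) = (258.4 - 260)/(25.3/√272) = -1.043. Critical value: ±1.645. Since |-1.043| ≤ 1.645, Fail to reject H₀.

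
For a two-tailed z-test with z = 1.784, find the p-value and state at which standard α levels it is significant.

p = 2·P(Z > |1.784|) = 2·(1 - Φ(1.784)) ≈ 0.0744. Significant at α = 0.1.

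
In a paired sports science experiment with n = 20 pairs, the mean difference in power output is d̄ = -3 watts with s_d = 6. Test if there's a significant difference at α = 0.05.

t = d̄/(s_d/√n) = -3/(6/√20) = -2.236. df = 19, critical t = ±2.093. Reject H₀.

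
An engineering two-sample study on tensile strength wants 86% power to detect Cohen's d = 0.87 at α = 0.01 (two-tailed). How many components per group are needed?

z_{α/2} = 2.576, z_β = Φ⁻¹(0.86) = 1.08. For large effect (d = 0.87): n per group = 2(z_{α/2} + z_β)²/d² = 2(2.576 + 1.08)²/0.87² = 35.3 → 36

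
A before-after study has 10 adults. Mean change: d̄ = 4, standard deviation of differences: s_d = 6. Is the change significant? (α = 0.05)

t = d̄/(s_d/√n) = 4/(6/√10) = 2.108. df = 9, critical t = ±2.262. Fail to reject H₀.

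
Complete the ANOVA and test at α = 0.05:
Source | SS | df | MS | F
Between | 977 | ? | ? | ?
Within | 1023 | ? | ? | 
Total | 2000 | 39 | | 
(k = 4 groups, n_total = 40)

df_between = 3, df_within = 36. MS_between = 325.67, MS_within = 28.42. F = 11.46, F_crit ≈ 2.866. Reject H₀.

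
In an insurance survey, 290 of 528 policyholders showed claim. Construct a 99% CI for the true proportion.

p̂ = 0.549. CI = p̂ ± z*√(p̂(1-p̂)/n) = (0.493, 0.605)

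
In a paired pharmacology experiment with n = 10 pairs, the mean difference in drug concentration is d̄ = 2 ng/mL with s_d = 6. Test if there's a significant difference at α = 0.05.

t = d̄/(s_d/√n) = 2/(6/√10) = 1.054. df = 9, critical t = ±2.262. Fail to reject H₀.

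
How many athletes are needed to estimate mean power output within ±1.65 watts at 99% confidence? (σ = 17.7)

n = (z*σ/E)² = (2.576×17.7/1.65)² = 763.6 → n = 764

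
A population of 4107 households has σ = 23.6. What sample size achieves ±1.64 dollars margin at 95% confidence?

Without FPC: n₀ = (1.96×23.6/1.64)² = 795.515. With FPC: n = n₀N/(n₀+N-1) = 666.6 → n = 667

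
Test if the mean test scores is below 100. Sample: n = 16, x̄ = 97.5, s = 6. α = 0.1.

t = (97.5 - 100)/(6/√16) = -1.667, df = 15. Critical t = -1.341. Reject H₀.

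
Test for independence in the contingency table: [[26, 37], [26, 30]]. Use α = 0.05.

χ² = 0.321. df = 1, critical = 3.841. Fail to reject H₀. No evidence of dependence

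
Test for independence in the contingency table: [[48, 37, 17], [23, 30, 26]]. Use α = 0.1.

χ² = 8.635. df = 2, critical = 4.605. Reject H₀. Variables are dependent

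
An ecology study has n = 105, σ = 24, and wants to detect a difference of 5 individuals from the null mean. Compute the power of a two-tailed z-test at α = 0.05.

SE = σ/√n = 24/√105 = 2.342. Non-centrality λ = d/SE = 5/2.342 = 2.135. Power ≈ Φ(λ - z_{α/2}) = Φ(2.135 - 1.96) = Φ(0.175) = 0.569.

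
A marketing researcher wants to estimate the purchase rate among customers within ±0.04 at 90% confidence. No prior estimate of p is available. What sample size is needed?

Conservative approach: use p = 0.5 (maximizes p(1-p) = 0.25). n = z²(0.25)/E² = 1.645²×0.25/0.04² = 422.8 → n = 423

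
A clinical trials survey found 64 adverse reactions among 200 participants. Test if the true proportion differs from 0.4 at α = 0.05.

p̂ = 0.32, p₀ = 0.4. z = (p̂ - p₀)/√(p₀(1-p₀)/n) = -2.309. Critical: ±1.96. Reject H₀.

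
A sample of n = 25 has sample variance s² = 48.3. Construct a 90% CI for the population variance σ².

df = 24. χ²_{0.05} = 36.415, χ²_{0.95} = 13.848. CI for σ² = ((n-1)s²/χ²_{α/2}, (n-1)s²/χ²_{1-α/2}) = (24·48.3/36.415, 24·48.3/13.848) = (31.83, 83.71)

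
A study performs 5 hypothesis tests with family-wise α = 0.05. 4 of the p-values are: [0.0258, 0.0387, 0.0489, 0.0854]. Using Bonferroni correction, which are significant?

Bonferroni α = 0.05/5 = 0.01. None of the given p-values are significant.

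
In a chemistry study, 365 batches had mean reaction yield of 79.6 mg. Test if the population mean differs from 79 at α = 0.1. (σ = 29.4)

z = (x̄ - μ₀)/(σ/√n) = (79.6 - 79)/(29.4/√365) = 0.39. Critical value: ±1.645. Since |0.39| ≤ 1.645, Fail to reject H₀.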